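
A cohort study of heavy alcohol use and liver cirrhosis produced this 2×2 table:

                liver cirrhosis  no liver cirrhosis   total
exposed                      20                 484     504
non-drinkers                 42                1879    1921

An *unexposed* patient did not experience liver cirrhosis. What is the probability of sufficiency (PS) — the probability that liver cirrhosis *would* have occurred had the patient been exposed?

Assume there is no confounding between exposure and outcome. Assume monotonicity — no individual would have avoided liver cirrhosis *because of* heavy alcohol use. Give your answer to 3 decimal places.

p₁ = P(outcome | exposed) = 20/504 = 0.039683
p₀ = P(outcome | unexposed) = 42/1921 = 0.021864
Under exogeneity and monotonicity, PS = (p₁ − p₀) / (1 − p₀).
PS = (0.039683 − 0.021864) / (1 − 0.021864) = 0.017819 / 0.97814 ≈ 0.0182

PS ≈ 0.018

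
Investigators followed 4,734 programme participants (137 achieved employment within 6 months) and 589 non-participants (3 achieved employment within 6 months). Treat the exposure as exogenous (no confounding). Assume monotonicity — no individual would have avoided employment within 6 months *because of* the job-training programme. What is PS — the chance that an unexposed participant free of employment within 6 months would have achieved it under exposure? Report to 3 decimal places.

PS ≈ 0.024

p₁ = P(outcome | exposed) = 137/4734 = 0.02894
p₀ = P(outcome | unexposed) = 3/589 = 0.0050934
Under exogeneity and monotonicity, PS = (p₁ − p₀) / (1 − p₀).
PS = (0.02894 − 0.0050934) / (1 − 0.0050934) = 0.023846 / 0.99491 ≈ 0.0240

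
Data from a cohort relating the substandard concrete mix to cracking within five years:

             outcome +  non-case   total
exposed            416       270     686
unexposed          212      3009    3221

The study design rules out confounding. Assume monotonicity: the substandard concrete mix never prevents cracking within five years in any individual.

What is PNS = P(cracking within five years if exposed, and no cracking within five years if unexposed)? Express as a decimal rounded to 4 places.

p₁ = P(outcome | exposed) = 416/686 = 0.60641
p₀ = P(outcome | unexposed) = 212/3221 = 0.065818
Under exogeneity and monotonicity, PNS = p₁ − p₀.
PNS = 0.60641 − 0.065818 = 0.5406

PNS ≈ 0.5406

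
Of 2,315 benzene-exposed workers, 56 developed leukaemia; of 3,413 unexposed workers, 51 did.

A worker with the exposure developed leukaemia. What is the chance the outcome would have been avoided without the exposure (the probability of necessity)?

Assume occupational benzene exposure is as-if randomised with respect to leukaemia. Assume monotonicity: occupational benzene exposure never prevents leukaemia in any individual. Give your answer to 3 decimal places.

p₁ = P(outcome | exposed) = 56/2315 = 0.02419
p₀ = P(outcome | unexposed) = 51/3413 = 0.014943
Under exogeneity and monotonicity, PN = (p₁ − p₀) / p₁.
PN = (0.02419 − 0.014943) / 0.02419 = 0.0092472 / 0.02419 ≈ 0.3823

PN ≈ 0.382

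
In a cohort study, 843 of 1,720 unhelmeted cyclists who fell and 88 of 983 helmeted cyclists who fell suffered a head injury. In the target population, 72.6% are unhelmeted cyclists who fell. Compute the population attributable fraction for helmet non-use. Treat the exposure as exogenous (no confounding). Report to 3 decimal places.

PAF ≈ 0.765

p₁ = P(outcome | exposed) = 843/1720 = 0.49012
p₀ = P(outcome | unexposed) = 88/983 = 0.089522
Overall risk P(Y=1) = π·p₁ + (1−π)·p₀ = 0.726×0.49012 + 0.274×0.089522 = 0.38035.
Under exogeneity, PAF = [P(Y=1) − p₀] / P(Y=1).
PAF = (0.38035 − 0.089522) / 0.38035 ≈ 0.7646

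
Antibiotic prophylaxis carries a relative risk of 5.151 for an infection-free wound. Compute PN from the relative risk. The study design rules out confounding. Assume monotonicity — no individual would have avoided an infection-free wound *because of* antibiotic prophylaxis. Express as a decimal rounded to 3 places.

Under exogeneity and monotonicity, PN = (RR − 1) / RR = 1 − 1/RR.
PN = (5.151 − 1) / 5.151 = 4.151 / 5.151 ≈ 0.8059

PN ≈ 0.806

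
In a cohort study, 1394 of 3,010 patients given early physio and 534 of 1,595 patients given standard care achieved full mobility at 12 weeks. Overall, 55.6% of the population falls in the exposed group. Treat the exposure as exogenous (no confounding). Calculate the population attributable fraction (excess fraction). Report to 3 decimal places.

PAF ≈ 0.176

p₁ = P(outcome | exposed) = 1394/3010 = 0.46312
p₀ = P(outcome | unexposed) = 534/1595 = 0.3348
Overall risk P(Y=1) = π·p₁ + (1−π)·p₀ = 0.556×0.46312 + 0.444×0.3348 = 0.40615.
Under exogeneity, PAF = [P(Y=1) − p₀] / P(Y=1).
PAF = (0.40615 − 0.3348) / 0.40615 ≈ 0.1757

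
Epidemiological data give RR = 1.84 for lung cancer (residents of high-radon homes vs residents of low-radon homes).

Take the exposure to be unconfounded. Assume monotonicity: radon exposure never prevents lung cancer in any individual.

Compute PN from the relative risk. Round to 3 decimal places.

PN ≈ 0.457

Under exogeneity and monotonicity, PN = (RR − 1) / RR = 1 − 1/RR.
PN = (1.84 − 1) / 1.84 = 0.84 / 1.84 ≈ 0.4565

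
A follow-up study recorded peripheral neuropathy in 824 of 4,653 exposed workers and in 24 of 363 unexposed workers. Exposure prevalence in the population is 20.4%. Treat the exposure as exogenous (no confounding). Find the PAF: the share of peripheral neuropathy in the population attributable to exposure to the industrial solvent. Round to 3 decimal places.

p₁ = P(outcome | exposed) = 824/4653 = 0.17709
p₀ = P(outcome | unexposed) = 24/363 = 0.066116
Overall risk P(Y=1) = π·p₁ + (1−π)·p₀ = 0.204×0.17709 + 0.796×0.066116 = 0.088754.
Under exogeneity, PAF = [P(Y=1) − p₀] / P(Y=1).
PAF = (0.088754 − 0.066116) / 0.088754 ≈ 0.2551

PAF ≈ 0.255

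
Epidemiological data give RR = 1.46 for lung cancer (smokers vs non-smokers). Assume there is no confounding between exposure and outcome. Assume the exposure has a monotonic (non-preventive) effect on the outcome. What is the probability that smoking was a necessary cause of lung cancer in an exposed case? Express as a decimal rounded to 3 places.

Under exogeneity and monotonicity, PN = (RR − 1) / RR = 1 − 1/RR.
PN = (1.46 − 1) / 1.46 = 0.46 / 1.46 ≈ 0.3151

PN ≈ 0.315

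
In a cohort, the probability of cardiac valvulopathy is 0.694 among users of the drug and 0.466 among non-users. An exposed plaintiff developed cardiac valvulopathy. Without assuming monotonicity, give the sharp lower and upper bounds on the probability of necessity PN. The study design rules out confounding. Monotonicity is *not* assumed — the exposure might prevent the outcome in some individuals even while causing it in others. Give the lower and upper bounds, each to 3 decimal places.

Let p₁ = 0.694, p₀ = 0.466.
Under exogeneity alone the bounds on PN are max{0,(p₁−p₀)/p₁} ≤ PN ≤ min{1,(1−p₀)/p₁}.
  lower = (p₁ − p₀)/p₁ = 0.228 / 0.694 ≈ 0.3285
  upper = min{1, (1 − p₀)/p₁} = 0.534 / 0.694 ≈ 0.7695

0.329 ≤ PN ≤ 0.769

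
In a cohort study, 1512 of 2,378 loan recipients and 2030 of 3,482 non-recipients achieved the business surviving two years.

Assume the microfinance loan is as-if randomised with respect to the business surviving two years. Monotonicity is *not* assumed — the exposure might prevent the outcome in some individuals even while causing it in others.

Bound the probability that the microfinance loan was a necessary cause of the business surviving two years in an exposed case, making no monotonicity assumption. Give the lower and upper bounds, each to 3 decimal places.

0.083 ≤ PN ≤ 0.656

p₁ = P(outcome | exposed) = 1512/2378 = 0.63583
p₀ = P(outcome | unexposed) = 2030/3482 = 0.583
Under exogeneity alone the bounds on PN are max{0,(p₁−p₀)/p₁} ≤ PN ≤ min{1,(1−p₀)/p₁}.
  lower = (p₁ − p₀)/p₁ = 0.05283 / 0.63583 ≈ 0.0831
  upper = min{1, (1 − p₀)/p₁} = 0.417 / 0.63583 ≈ 0.6558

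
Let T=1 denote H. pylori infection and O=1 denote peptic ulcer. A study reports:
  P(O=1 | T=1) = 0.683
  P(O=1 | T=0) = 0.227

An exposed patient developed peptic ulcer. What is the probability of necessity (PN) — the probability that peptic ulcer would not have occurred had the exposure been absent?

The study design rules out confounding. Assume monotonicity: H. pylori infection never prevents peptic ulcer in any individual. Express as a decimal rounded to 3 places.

Let p₁ = 0.683, p₀ = 0.227.
Under exogeneity and monotonicity, PN = (p₁ − p₀) / p₁.
PN = (0.683 − 0.227) / 0.683 = 0.456 / 0.683 ≈ 0.6676

PN ≈ 0.668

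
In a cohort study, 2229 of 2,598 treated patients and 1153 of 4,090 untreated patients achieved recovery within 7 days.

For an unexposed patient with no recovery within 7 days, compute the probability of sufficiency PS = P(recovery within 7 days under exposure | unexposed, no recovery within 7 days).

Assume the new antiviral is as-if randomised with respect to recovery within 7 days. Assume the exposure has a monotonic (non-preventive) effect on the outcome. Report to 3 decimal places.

PS ≈ 0.802

p₁ = P(outcome | exposed) = 2229/2598 = 0.85797
p₀ = P(outcome | unexposed) = 1153/4090 = 0.28191
Under exogeneity and monotonicity, PS = (p₁ − p₀) / (1 − p₀).
PS = (0.85797 − 0.28191) / (1 − 0.28191) = 0.57606 / 0.71809 ≈ 0.8022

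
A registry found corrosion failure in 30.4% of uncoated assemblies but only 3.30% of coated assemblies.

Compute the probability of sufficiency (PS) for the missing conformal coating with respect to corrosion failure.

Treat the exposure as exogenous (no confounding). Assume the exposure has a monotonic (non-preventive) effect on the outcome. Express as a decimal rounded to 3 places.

p₁ = 0.304, p₀ = 0.033.
Under exogeneity and monotonicity, PS = (p₁ − p₀) / (1 − p₀).
PS = (0.304 − 0.033) / (1 − 0.033) = 0.271 / 0.967 ≈ 0.2802

PS ≈ 0.280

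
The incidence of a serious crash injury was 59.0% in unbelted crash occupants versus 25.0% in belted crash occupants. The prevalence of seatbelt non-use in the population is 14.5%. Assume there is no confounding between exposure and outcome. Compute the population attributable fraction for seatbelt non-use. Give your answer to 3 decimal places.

p₁ = 0.59, p₀ = 0.25.
Overall risk P(Y=1) = π·p₁ + (1−π)·p₀ = 0.145×0.59 + 0.855×0.25 = 0.2993.
Under exogeneity, PAF = [P(Y=1) − p₀] / P(Y=1).
PAF = (0.2993 − 0.25) / 0.2993 ≈ 0.1647

PAF ≈ 0.165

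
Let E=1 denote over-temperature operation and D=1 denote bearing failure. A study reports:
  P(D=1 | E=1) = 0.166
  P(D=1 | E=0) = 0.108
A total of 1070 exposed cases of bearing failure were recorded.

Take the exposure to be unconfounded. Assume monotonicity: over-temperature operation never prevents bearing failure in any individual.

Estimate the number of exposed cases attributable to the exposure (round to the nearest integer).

about 374 cases

Let p₁ = 0.166, p₀ = 0.108.
PN = (p₁ − p₀)/p₁ = (0.166 − 0.108) / 0.166 ≈ 0.34940.
Attributable cases ≈ PN × (exposed cases) = 0.34940 × 1070 ≈ 373.86.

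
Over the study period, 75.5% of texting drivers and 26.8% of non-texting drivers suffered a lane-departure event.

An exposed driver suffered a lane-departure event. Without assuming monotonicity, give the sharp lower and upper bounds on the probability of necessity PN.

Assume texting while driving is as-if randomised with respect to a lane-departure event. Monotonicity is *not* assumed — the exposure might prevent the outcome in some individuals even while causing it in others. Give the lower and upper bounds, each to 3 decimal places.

0.645 ≤ PN ≤ 0.970

p₁ = 0.755, p₀ = 0.268.
Under exogeneity alone the bounds on PN are max{0,(p₁−p₀)/p₁} ≤ PN ≤ min{1,(1−p₀)/p₁}.
  lower = (p₁ − p₀)/p₁ = 0.487 / 0.755 ≈ 0.6450
  upper = min{1, (1 − p₀)/p₁} = 0.732 / 0.755 ≈ 0.9695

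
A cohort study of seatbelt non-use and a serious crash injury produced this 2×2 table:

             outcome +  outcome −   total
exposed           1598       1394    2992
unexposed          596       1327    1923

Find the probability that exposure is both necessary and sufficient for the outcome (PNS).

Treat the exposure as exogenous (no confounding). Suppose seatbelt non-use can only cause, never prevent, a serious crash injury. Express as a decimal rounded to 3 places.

PNS ≈ 0.224

p₁ = P(outcome | exposed) = 1598/2992 = 0.53409
p₀ = P(outcome | unexposed) = 596/1923 = 0.30993
Under exogeneity and monotonicity, PNS = p₁ − p₀.
PNS = 0.53409 − 0.30993 = 0.22416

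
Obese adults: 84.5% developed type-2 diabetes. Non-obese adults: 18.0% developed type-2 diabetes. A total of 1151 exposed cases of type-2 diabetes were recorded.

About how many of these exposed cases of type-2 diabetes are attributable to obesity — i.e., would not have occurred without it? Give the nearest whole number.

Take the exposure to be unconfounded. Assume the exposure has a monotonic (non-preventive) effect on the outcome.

p₁ = 0.845, p₀ = 0.18.
PN = (p₁ − p₀)/p₁ = (0.845 − 0.18) / 0.845 ≈ 0.78698.
Attributable cases ≈ PN × (exposed cases) = 0.78698 × 1151 ≈ 905.82.

about 906 cases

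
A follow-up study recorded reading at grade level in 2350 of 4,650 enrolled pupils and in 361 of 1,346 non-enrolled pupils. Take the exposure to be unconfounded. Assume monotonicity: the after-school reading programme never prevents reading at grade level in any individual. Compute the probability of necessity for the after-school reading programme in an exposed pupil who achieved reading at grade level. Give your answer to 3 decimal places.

PN ≈ 0.469

p₁ = P(outcome | exposed) = 2350/4650 = 0.50538
p₀ = P(outcome | unexposed) = 361/1346 = 0.2682
Under exogeneity and monotonicity, PN = (p₁ − p₀) / p₁.
PN = (0.50538 − 0.2682) / 0.50538 = 0.23717 / 0.50538 ≈ 0.4693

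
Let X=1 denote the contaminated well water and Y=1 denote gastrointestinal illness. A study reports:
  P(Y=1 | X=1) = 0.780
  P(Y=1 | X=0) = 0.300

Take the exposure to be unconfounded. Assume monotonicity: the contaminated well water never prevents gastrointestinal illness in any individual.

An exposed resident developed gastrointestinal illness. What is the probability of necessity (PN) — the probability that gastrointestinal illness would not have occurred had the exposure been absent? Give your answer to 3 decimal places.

PN ≈ 0.615

Let p₁ = 0.78, p₀ = 0.3.
Under exogeneity and monotonicity, PN = (p₁ − p₀) / p₁.
PN = (0.78 − 0.3) / 0.78 = 0.48 / 0.78 ≈ 0.6154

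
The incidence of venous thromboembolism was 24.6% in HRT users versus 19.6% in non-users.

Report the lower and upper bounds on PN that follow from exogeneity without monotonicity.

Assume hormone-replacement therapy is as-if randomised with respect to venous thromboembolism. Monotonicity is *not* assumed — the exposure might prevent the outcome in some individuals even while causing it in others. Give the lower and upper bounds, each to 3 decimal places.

0.203 ≤ PN ≤ 1.000

p₁ = 0.246, p₀ = 0.196.
Under exogeneity alone the bounds on PN are max{0,(p₁−p₀)/p₁} ≤ PN ≤ min{1,(1−p₀)/p₁}.
  lower = (p₁ − p₀)/p₁ = 0.05 / 0.246 ≈ 0.2033
  upper = min{1, (1 − p₀)/p₁} = 0.804 / 0.246 ≈ 3.2683 → capped at 1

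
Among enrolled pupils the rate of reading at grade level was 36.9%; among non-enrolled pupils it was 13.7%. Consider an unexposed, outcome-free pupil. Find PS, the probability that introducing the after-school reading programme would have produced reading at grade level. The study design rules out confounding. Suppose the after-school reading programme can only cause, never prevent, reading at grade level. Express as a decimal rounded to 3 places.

p₁ = 0.369, p₀ = 0.137.
Under exogeneity and monotonicity, PS = (p₁ − p₀) / (1 − p₀).
PS = (0.369 − 0.137) / (1 − 0.137) = 0.232 / 0.863 ≈ 0.2688

PS ≈ 0.269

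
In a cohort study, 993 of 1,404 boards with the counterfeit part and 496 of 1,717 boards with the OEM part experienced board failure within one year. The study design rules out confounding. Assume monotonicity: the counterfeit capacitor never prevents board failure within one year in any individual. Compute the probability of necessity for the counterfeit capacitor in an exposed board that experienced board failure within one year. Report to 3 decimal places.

p₁ = P(outcome | exposed) = 993/1404 = 0.70726
p₀ = P(outcome | unexposed) = 496/1717 = 0.28888
Under exogeneity and monotonicity, PN = (p₁ − p₀) / p₁.
PN = (0.70726 − 0.28888) / 0.70726 = 0.41839 / 0.70726 ≈ 0.5916

PN ≈ 0.592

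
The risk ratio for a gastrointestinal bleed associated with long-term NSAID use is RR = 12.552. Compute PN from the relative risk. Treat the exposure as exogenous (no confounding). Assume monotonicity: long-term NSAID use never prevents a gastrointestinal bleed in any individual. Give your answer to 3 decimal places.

Under exogeneity and monotonicity, PN = (RR − 1) / RR = 1 − 1/RR.
PN = (12.552 − 1) / 12.552 = 11.55 / 12.552 ≈ 0.9203

PN ≈ 0.920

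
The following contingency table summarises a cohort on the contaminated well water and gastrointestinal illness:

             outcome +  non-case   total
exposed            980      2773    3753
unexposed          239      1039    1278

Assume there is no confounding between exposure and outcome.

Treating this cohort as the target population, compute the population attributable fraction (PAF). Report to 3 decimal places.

p₁ = P(outcome | exposed) = 980/3753 = 0.26112
p₀ = P(outcome | unexposed) = 239/1278 = 0.18701
Exposure prevalence π = 3753/5031 = 0.74597; overall risk P(Y=1) = 0.2423.
Under exogeneity, PAF = [P(Y=1) − p₀]/P(Y=1).
PAF = (0.2423 − 0.18701) / 0.2423 ≈ 0.2282

PAF ≈ 0.228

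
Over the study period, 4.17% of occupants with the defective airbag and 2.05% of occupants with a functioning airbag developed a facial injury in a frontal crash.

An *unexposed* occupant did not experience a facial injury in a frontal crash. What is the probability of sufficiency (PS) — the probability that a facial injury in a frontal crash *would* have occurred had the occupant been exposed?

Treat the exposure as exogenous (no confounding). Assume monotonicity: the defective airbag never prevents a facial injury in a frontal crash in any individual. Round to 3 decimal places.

PS ≈ 0.022

p₁ = 0.0417, p₀ = 0.0205.
Under exogeneity and monotonicity, PS = (p₁ − p₀) / (1 − p₀).
PS = (0.0417 − 0.0205) / (1 − 0.0205) = 0.0212 / 0.9795 ≈ 0.0216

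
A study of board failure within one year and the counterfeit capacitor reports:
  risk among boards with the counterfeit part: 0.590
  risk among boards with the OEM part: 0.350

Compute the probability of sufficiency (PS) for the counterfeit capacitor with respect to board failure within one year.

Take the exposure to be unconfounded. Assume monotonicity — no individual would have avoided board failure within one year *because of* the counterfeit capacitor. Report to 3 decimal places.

Let p₁ = 0.59, p₀ = 0.35.
Under exogeneity and monotonicity, PS = (p₁ − p₀) / (1 − p₀).
PS = (0.59 − 0.35) / (1 − 0.35) = 0.24 / 0.65 ≈ 0.3692

PS ≈ 0.369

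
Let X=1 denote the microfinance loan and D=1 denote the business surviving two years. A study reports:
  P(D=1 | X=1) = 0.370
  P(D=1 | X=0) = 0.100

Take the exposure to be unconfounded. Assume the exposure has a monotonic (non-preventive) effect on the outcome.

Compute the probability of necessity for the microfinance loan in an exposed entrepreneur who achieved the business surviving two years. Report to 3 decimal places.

Let p₁ = 0.37, p₀ = 0.1.
Under exogeneity and monotonicity, PN = (p₁ − p₀) / p₁.
PN = (0.37 − 0.1) / 0.37 = 0.27 / 0.37 ≈ 0.7297

PN ≈ 0.730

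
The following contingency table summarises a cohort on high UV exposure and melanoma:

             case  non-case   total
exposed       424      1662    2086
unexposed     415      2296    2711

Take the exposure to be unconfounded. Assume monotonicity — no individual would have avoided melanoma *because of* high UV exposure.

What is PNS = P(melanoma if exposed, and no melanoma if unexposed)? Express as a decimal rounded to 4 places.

PNS ≈ 0.0502

p₁ = P(outcome | exposed) = 424/2086 = 0.20326
p₀ = P(outcome | unexposed) = 415/2711 = 0.15308
Under exogeneity and monotonicity, PNS = p₁ − p₀.
PNS = 0.20326 − 0.15308 = 0.05018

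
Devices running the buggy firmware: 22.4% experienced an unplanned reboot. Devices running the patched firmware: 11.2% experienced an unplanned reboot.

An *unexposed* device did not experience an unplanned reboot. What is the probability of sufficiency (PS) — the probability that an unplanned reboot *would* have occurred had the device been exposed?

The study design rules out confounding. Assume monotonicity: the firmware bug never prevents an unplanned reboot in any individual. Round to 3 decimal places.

PS ≈ 0.126

p₁ = 0.224, p₀ = 0.112.
Under exogeneity and monotonicity, PS = (p₁ − p₀) / (1 − p₀).
PS = (0.224 − 0.112) / (1 − 0.112) = 0.112 / 0.888 ≈ 0.1261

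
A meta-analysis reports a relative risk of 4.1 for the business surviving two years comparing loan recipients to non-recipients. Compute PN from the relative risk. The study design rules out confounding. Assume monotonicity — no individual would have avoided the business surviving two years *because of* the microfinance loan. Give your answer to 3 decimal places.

Under exogeneity and monotonicity, PN = (RR − 1) / RR = 1 − 1/RR.
PN = (4.1 − 1) / 4.1 = 3.1 / 4.1 ≈ 0.7561

PN ≈ 0.756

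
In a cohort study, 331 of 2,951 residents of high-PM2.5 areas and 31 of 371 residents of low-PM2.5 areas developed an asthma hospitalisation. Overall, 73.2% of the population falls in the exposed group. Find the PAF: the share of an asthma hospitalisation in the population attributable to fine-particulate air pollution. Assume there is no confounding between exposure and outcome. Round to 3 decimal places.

PAF ≈ 0.200

p₁ = P(outcome | exposed) = 331/2951 = 0.11217
p₀ = P(outcome | unexposed) = 31/371 = 0.083558
Overall risk P(Y=1) = π·p₁ + (1−π)·p₀ = 0.732×0.11217 + 0.268×0.083558 = 0.1045.
Under exogeneity, PAF = [P(Y=1) − p₀] / P(Y=1).
PAF = (0.1045 − 0.083558) / 0.1045 ≈ 0.2004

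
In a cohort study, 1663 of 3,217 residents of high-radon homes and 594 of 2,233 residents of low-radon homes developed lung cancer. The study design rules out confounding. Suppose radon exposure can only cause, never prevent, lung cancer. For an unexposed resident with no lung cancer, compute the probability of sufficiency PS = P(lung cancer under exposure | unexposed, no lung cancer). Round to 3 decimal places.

PS ≈ 0.342

p₁ = P(outcome | exposed) = 1663/3217 = 0.51694
p₀ = P(outcome | unexposed) = 594/2233 = 0.26601
Under exogeneity and monotonicity, PS = (p₁ − p₀) / (1 − p₀).
PS = (0.51694 − 0.26601) / (1 − 0.26601) = 0.25093 / 0.73399 ≈ 0.3419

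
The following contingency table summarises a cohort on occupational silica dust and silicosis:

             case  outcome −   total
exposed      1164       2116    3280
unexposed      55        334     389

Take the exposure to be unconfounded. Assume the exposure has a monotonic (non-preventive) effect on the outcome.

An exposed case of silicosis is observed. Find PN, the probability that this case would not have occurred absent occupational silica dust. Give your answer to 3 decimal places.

p₁ = P(outcome | exposed) = 1164/3280 = 0.35488
p₀ = P(outcome | unexposed) = 55/389 = 0.14139
Under exogeneity and monotonicity, PN = (p₁ − p₀)/p₁.
PN = (0.35488 − 0.14139) / 0.35488 ≈ 0.6016

PN ≈ 0.602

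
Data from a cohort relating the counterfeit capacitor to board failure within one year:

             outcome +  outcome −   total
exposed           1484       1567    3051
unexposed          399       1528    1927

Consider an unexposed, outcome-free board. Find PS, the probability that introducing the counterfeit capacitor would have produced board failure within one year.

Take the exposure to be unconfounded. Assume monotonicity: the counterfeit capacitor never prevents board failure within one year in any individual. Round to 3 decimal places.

PS ≈ 0.352

p₁ = P(outcome | exposed) = 1484/3051 = 0.4864
p₀ = P(outcome | unexposed) = 399/1927 = 0.20706
Under exogeneity and monotonicity, PS = (p₁ − p₀)/(1 − p₀).
PS = (0.4864 − 0.20706) / 0.79294 ≈ 0.3523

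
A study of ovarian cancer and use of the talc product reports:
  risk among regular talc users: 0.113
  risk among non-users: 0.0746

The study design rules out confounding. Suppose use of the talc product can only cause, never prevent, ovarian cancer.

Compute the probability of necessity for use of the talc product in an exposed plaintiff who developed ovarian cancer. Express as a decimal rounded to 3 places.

PN ≈ 0.340

Let p₁ = 0.113, p₀ = 0.0746.
Under exogeneity and monotonicity, PN = (p₁ − p₀) / p₁.
PN = (0.113 − 0.0746) / 0.113 = 0.0384 / 0.113 ≈ 0.3398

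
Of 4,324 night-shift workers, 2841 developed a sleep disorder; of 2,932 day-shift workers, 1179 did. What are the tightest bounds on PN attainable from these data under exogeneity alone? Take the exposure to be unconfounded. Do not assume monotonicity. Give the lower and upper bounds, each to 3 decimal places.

0.388 ≤ PN ≤ 0.910

p₁ = P(outcome | exposed) = 2841/4324 = 0.65703
p₀ = P(outcome | unexposed) = 1179/2932 = 0.40211
Under exogeneity alone the bounds on PN are max{0,(p₁−p₀)/p₁} ≤ PN ≤ min{1,(1−p₀)/p₁}.
  lower = (p₁ − p₀)/p₁ = 0.25492 / 0.65703 ≈ 0.3880
  upper = min{1, (1 − p₀)/p₁} = 0.59789 / 0.65703 ≈ 0.9100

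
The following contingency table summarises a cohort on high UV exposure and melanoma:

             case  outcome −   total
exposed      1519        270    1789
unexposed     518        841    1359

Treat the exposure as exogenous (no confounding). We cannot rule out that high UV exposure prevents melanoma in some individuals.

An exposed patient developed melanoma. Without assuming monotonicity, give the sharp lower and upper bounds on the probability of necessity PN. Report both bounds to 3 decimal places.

p₁ = P(outcome | exposed) = 1519/1789 = 0.84908
p₀ = P(outcome | unexposed) = 518/1359 = 0.38116
Under exogeneity alone the bounds on PN are max{0,(p₁−p₀)/p₁} ≤ PN ≤ min{1,(1−p₀)/p₁}.
  lower = (p₁ − p₀)/p₁ = 0.46792 / 0.84908 ≈ 0.5511
  upper = min{1, (1 − p₀)/p₁} = 0.61884 / 0.84908 ≈ 0.7288

0.551 ≤ PN ≤ 0.729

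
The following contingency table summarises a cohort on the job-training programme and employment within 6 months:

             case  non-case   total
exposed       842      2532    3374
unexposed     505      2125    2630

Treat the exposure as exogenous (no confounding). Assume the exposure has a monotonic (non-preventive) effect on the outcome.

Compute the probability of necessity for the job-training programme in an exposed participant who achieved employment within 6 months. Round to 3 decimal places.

PN ≈ 0.231

p₁ = P(outcome | exposed) = 842/3374 = 0.24956
p₀ = P(outcome | unexposed) = 505/2630 = 0.19202
Under exogeneity and monotonicity, PN = (p₁ − p₀)/p₁.
PN = (0.24956 − 0.19202) / 0.24956 ≈ 0.2306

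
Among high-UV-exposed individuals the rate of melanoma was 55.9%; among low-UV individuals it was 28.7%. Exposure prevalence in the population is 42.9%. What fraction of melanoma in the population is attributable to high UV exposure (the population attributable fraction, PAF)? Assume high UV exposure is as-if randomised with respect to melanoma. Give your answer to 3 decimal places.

PAF ≈ 0.289

p₁ = 0.559, p₀ = 0.287.
Overall risk P(Y=1) = π·p₁ + (1−π)·p₀ = 0.429×0.559 + 0.571×0.287 = 0.40369.
Under exogeneity, PAF = [P(Y=1) − p₀] / P(Y=1).
PAF = (0.40369 − 0.287) / 0.40369 ≈ 0.2891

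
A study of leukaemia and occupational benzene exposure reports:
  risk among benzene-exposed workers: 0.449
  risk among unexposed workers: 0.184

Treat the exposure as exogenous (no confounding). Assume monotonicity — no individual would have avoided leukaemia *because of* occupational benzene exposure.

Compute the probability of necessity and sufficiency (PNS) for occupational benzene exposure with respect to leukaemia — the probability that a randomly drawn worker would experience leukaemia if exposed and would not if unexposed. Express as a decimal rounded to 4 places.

Let p₁ = 0.449, p₀ = 0.184.
Under exogeneity and monotonicity, PNS = p₁ − p₀.
PNS = 0.449 − 0.184 = 0.265

PNS ≈ 0.2650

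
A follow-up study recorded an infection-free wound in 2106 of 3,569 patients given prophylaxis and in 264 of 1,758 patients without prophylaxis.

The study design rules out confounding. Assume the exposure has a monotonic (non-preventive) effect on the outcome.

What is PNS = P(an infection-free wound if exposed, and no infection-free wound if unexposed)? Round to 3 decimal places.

PNS ≈ 0.440

p₁ = P(outcome | exposed) = 2106/3569 = 0.59008
p₀ = P(outcome | unexposed) = 264/1758 = 0.15017
Under exogeneity and monotonicity, PNS = p₁ − p₀.
PNS = 0.59008 − 0.15017 = 0.43991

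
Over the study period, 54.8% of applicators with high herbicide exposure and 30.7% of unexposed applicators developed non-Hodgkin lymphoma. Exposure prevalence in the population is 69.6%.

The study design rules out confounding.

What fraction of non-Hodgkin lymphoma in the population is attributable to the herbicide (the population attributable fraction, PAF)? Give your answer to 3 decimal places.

p₁ = 0.548, p₀ = 0.307.
Overall risk P(Y=1) = π·p₁ + (1−π)·p₀ = 0.696×0.548 + 0.304×0.307 = 0.47474.
Under exogeneity, PAF = [P(Y=1) − p₀] / P(Y=1).
PAF = (0.47474 − 0.307) / 0.47474 ≈ 0.3533

PAF ≈ 0.353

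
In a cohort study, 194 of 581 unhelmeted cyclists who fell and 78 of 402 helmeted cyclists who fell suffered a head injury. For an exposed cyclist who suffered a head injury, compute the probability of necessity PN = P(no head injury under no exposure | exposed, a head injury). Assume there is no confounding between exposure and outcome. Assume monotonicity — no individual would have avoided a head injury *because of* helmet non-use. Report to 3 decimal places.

p₁ = P(outcome | exposed) = 194/581 = 0.33391
p₀ = P(outcome | unexposed) = 78/402 = 0.19403
Under exogeneity and monotonicity, PN = (p₁ − p₀) / p₁.
PN = (0.33391 − 0.19403) / 0.33391 = 0.13988 / 0.33391 ≈ 0.4189

PN ≈ 0.419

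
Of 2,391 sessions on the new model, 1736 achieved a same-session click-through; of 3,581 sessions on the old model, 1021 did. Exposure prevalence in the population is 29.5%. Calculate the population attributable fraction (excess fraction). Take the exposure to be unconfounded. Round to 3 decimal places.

p₁ = P(outcome | exposed) = 1736/2391 = 0.72606
p₀ = P(outcome | unexposed) = 1021/3581 = 0.28512
Overall risk P(Y=1) = π·p₁ + (1−π)·p₀ = 0.295×0.72606 + 0.705×0.28512 = 0.41519.
Under exogeneity, PAF = [P(Y=1) − p₀] / P(Y=1).
PAF = (0.41519 − 0.28512) / 0.41519 ≈ 0.3133

PAF ≈ 0.313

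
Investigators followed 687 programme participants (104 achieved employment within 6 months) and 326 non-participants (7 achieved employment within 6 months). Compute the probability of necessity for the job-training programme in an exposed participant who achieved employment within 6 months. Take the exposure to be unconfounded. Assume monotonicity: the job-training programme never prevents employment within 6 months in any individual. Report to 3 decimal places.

p₁ = P(outcome | exposed) = 104/687 = 0.15138
p₀ = P(outcome | unexposed) = 7/326 = 0.021472
Under exogeneity and monotonicity, PN = (p₁ − p₀) / p₁.
PN = (0.15138 − 0.021472) / 0.15138 = 0.12991 / 0.15138 ≈ 0.8582

PN ≈ 0.858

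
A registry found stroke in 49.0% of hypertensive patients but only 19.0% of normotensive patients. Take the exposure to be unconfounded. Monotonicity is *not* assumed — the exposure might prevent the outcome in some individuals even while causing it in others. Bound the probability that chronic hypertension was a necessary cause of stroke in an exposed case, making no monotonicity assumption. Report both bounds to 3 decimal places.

0.612 ≤ PN ≤ 1.000

p₁ = 0.49, p₀ = 0.19.
Under exogeneity alone the bounds on PN are max{0,(p₁−p₀)/p₁} ≤ PN ≤ min{1,(1−p₀)/p₁}.
  lower = (p₁ − p₀)/p₁ = 0.3 / 0.49 ≈ 0.6122
  upper = min{1, (1 − p₀)/p₁} = 0.81 / 0.49 ≈ 1.6531 → capped at 1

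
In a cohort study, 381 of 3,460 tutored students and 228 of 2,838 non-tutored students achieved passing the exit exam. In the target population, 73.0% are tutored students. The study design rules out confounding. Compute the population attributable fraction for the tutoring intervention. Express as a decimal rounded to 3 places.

p₁ = P(outcome | exposed) = 381/3460 = 0.11012
p₀ = P(outcome | unexposed) = 228/2838 = 0.080338
Overall risk P(Y=1) = π·p₁ + (1−π)·p₀ = 0.73×0.11012 + 0.27×0.080338 = 0.10208.
Under exogeneity, PAF = [P(Y=1) − p₀] / P(Y=1).
PAF = (0.10208 − 0.080338) / 0.10208 ≈ 0.2130

PAF ≈ 0.213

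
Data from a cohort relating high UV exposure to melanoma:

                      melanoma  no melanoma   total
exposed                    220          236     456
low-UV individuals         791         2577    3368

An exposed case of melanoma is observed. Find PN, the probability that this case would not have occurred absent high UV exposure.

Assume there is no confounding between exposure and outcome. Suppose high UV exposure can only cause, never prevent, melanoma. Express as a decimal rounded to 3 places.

p₁ = P(outcome | exposed) = 220/456 = 0.48246
p₀ = P(outcome | unexposed) = 791/3368 = 0.23486
Under exogeneity and monotonicity, PN = (p₁ − p₀)/p₁.
PN = (0.48246 − 0.23486) / 0.48246 ≈ 0.5132

PN ≈ 0.513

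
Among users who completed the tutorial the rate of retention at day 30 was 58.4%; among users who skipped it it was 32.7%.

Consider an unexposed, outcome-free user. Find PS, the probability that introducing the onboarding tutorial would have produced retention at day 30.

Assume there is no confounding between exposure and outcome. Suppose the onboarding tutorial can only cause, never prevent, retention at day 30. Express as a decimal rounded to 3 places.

PS ≈ 0.382

p₁ = 0.584, p₀ = 0.327.
Under exogeneity and monotonicity, PS = (p₁ − p₀) / (1 − p₀).
PS = (0.584 − 0.327) / (1 − 0.327) = 0.257 / 0.673 ≈ 0.3819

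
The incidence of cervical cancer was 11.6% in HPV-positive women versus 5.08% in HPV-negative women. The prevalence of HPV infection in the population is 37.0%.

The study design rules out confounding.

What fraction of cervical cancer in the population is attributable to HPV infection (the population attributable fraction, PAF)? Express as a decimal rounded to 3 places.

p₁ = 0.116, p₀ = 0.0508.
Overall risk P(Y=1) = π·p₁ + (1−π)·p₀ = 0.37×0.116 + 0.63×0.0508 = 0.074924.
Under exogeneity, PAF = [P(Y=1) − p₀] / P(Y=1).
PAF = (0.074924 − 0.0508) / 0.074924 ≈ 0.3220

PAF ≈ 0.322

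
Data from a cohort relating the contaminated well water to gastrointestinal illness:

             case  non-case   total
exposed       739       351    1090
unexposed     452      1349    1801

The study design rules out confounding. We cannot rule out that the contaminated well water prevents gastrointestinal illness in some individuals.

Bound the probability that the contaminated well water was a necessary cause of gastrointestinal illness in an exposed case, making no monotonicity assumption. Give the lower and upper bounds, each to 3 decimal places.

p₁ = P(outcome | exposed) = 739/1090 = 0.67798
p₀ = P(outcome | unexposed) = 452/1801 = 0.25097
Under exogeneity alone the bounds on PN are max{0,(p₁−p₀)/p₁} ≤ PN ≤ min{1,(1−p₀)/p₁}.
  lower = (p₁ − p₀)/p₁ = 0.42701 / 0.67798 ≈ 0.6298
  upper = min{1, (1 − p₀)/p₁} = 0.74903 / 0.67798 ≈ 1.1048 → capped at 1

0.630 ≤ PN ≤ 1.000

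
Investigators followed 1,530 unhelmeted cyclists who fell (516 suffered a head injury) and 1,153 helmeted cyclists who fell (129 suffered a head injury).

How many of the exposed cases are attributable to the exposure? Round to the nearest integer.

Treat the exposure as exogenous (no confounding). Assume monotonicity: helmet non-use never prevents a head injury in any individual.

p₁ = P(outcome | exposed) = 516/1530 = 0.33725
p₀ = P(outcome | unexposed) = 129/1153 = 0.11188
PN = (p₁ − p₀)/p₁ = (0.33725 − 0.11188) / 0.33725 ≈ 0.66826.
Attributable cases ≈ PN × (exposed cases) = 0.66826 × 516 ≈ 344.82.

about 345 cases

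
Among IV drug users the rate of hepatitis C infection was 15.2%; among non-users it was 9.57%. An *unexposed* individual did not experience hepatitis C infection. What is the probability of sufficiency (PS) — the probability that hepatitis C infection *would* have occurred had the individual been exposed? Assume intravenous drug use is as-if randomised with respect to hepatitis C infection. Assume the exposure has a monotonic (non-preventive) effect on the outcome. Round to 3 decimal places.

p₁ = 0.152, p₀ = 0.0957.
Under exogeneity and monotonicity, PS = (p₁ − p₀) / (1 − p₀).
PS = (0.152 − 0.0957) / (1 − 0.0957) = 0.0563 / 0.9043 ≈ 0.0623

PS ≈ 0.062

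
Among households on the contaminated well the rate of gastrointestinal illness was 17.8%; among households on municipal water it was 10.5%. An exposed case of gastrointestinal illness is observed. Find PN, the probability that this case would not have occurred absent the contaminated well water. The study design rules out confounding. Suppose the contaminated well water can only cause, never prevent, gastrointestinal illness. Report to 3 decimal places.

PN ≈ 0.410

p₁ = 0.178, p₀ = 0.105.
Under exogeneity and monotonicity, PN = (p₁ − p₀) / p₁.
PN = (0.178 − 0.105) / 0.178 = 0.073 / 0.178 ≈ 0.4101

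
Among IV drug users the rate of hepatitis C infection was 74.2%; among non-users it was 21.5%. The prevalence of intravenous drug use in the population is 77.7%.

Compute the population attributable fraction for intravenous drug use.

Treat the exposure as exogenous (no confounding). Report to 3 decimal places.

p₁ = 0.742, p₀ = 0.215.
Overall risk P(Y=1) = π·p₁ + (1−π)·p₀ = 0.777×0.742 + 0.223×0.215 = 0.62448.
Under exogeneity, PAF = [P(Y=1) − p₀] / P(Y=1).
PAF = (0.62448 − 0.215) / 0.62448 ≈ 0.6557

PAF ≈ 0.656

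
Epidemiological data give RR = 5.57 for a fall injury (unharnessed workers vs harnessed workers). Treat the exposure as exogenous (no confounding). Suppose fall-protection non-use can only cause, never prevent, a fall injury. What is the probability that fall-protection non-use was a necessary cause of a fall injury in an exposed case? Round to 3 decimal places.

PN ≈ 0.820

Under exogeneity and monotonicity, PN = (RR − 1) / RR = 1 − 1/RR.
PN = (5.57 − 1) / 5.57 = 4.57 / 5.57 ≈ 0.8205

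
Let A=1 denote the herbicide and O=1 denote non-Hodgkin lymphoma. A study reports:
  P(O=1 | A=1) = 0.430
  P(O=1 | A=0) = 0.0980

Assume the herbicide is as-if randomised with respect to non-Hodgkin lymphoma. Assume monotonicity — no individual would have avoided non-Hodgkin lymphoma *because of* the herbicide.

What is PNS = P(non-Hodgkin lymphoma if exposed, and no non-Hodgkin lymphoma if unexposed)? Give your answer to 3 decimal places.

Let p₁ = 0.43, p₀ = 0.098.
Under exogeneity and monotonicity, PNS = p₁ − p₀.
PNS = 0.43 − 0.098 = 0.332

PNS ≈ 0.332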